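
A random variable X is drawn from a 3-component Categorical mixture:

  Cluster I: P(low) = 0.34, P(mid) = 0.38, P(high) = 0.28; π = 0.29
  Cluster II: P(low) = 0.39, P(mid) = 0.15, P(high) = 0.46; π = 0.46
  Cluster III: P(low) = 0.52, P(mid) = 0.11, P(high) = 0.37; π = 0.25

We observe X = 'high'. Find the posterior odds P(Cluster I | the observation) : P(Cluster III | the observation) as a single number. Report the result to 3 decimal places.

Since P(k|x) ∝ π_k f_k(x), the posterior odds are π_i f_i(x) / (π_j f_j(x)).
Component likelihoods at x = 'high':
  L_I = 0.28
  L_II = 0.46
  L_III = 0.37
Posterior odds = (π_I·L_I) / (π_III·L_III) = (0.29·0.28) / (0.25·0.37) = 0.0812 / 0.0925 ≈ 0.878

0.878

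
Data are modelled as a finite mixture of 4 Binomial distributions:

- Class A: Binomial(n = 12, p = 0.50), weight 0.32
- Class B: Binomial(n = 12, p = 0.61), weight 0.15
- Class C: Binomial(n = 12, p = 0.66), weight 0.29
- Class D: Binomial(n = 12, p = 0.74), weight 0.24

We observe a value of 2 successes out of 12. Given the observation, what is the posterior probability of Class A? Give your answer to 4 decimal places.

Posterior ∝ prior × likelihood, so P(k | x) ∝ π_k f_k(x); normalise over all components.
Component likelihoods at x = 2 successes out of 12:
  L_A = C(12,2)·0.50^2·0.50^10 = 66·0.25·0.000976562 = 0.0161133
  L_B = C(12,2)·0.61^2·0.39^10 = 66·0.3721·8.14041e-05 = 0.00199917
  L_C = C(12,2)·0.66^2·0.34^10 = 66·0.4356·2.06438e-05 = 0.0005935
  L_D = C(12,2)·0.74^2·0.26^10 = 66·0.5476·1.41167e-06 = 5.102e-05
Weight by the priors:
  π_A·L_A = 0.32 × 0.0161133 = 0.00515625
  π_B·L_B = 0.15 × 0.00199917 = 0.000299875
  π_C·L_C = 0.29 × 0.0005935 = 0.000172115
  π_D·L_D = 0.24 × 5.102e-05 = 1.22448e-05
Denominator: 0.00515625 + 0.000299875 + 0.000172115 + 1.22448e-05 = 0.00564049
So the posterior for Class A is 0.00515625 / 0.00564049 ≈ 0.9142.

0.9142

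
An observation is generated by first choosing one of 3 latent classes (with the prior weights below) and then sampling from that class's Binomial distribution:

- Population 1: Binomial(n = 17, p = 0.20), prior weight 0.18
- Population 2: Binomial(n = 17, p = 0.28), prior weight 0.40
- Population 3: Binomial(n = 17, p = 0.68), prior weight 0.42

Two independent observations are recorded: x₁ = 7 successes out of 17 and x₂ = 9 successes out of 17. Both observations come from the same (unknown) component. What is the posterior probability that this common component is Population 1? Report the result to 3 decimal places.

0.008

The responsibility of component k is P(Z=k) f_k(x) divided by Σ_j P(Z=j) f_j(x).
Since both observations come from the same component, the likelihood for component k is f_k(x₁)·f_k(x₂).
  L_1 = [C(17,7)·0.20^7·0.80^10 = 19448·1.28e-05·0.107374 = 0.0267291] × [0.00208821] = 5.58161e-05
  L_2 = [C(17,7)·0.28^7·0.72^10 = 19448·0.000134929·0.0374391 = 0.098244] × [0.0185724] = 0.00182462
  L_3 = [C(17,7)·0.68^7·0.32^10 = 19448·0.0672299·1.1259e-05 = 0.014721] × [0.0830931] = 0.00122321
Multiply by the mixture weights:
  P(Z=1)·L_1 = 0.18 × 5.58161e-05 = 1.00469e-05
  P(Z=2)·L_2 = 0.40 × 0.00182462 = 0.00072985
  P(Z=3)·L_3 = 0.42 × 0.00122321 = 0.000513749
Sum: 1.00469e-05 + 0.00072985 + 0.000513749 = 0.00125365
P(Population 1 | data) ≈ 0.008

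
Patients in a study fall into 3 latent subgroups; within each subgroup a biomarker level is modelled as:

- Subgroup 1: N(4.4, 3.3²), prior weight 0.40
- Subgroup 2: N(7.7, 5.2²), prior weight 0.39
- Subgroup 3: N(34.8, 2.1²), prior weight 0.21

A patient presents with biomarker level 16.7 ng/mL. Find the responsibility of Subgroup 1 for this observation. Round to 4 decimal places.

Posterior ∝ prior × likelihood, so P(k | x) ∝ π_k f_k(x); normalise over all components.
Evaluate each component's likelihood at the observed value:
  L_1 = (1/(3.3·√(2π)))·exp(−(16.7−4.4)²/(2·3.3²)) = 0.120892·exp(-6.94628) = 0.000116323
  L_2 = (1/(5.2·√(2π)))·exp(−(16.7−7.7)²/(2·5.2²)) = 0.076720·exp(-1.49778) = 0.0171565
  L_3 = (1/(2.1·√(2π)))·exp(−(16.7−34.8)²/(2·2.1²)) = 0.189973·exp(-37.14399) = 1.40366e-17
Multiply by the mixture weights:
  π_1·L_1 = 0.40 × 0.000116323 = 4.65291e-05
  π_2·L_2 = 0.39 × 0.0171565 = 0.00669103
  π_3·L_3 = 0.21 × 1.40366e-17 = 2.94768e-18
Denominator: 4.65291e-05 + 0.00669103 + 2.94768e-18 = 0.00673756
So the posterior for Subgroup 1 is 4.65291e-05 / 0.00673756 ≈ 0.0069.

0.0069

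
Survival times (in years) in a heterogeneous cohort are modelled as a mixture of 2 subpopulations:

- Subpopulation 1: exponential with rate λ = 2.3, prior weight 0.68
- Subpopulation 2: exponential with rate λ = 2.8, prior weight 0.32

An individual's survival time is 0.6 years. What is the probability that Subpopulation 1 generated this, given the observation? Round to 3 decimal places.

The responsibility of component k is P(Z=k) f_k(x) divided by Σ_j P(Z=j) f_j(x).
Component likelihoods at x = 0.6 years:
  L_1 = 2.3·e^(−2.3·0.6) = 2.3·e^(−1.3800) = 0.578631
  L_2 = 2.8·e^(−2.8·0.6) = 2.8·e^(−1.6800) = 0.521847
Unnormalised posteriors:
  P(Z=1)·L_1 = 0.68 × 0.578631 = 0.393469
  P(Z=2)·L_2 = 0.32 × 0.521847 = 0.166991
Denominator: 0.393469 + 0.166991 = 0.56046
P(Subpopulation 1 | 0.6 years) ≈ 0.702

0.702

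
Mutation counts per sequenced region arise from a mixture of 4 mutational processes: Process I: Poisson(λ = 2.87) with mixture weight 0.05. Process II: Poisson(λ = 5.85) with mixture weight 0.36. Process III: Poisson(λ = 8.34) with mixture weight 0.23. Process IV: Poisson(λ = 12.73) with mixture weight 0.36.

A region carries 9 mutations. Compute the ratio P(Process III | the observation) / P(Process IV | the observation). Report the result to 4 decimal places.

Only the two components matter; the odds are (π_i f_i(x)) / (π_j f_j(x)).
Poisson probabilities:
  L_I = e^(−2.87)·2.87^9/9! = 0.00206419
  L_II = e^(−5.85)·5.85^9/9! = 0.0636821
  L_III = e^(−8.34)·8.34^9/9! = 0.128444
  L_IV = e^(−12.73)·12.73^9/9! = 0.0716348
Odds = (0.23/0.36) × (0.128444/0.0716348) = 0.638889 × 1.79305 ≈ 1.1456

1.1456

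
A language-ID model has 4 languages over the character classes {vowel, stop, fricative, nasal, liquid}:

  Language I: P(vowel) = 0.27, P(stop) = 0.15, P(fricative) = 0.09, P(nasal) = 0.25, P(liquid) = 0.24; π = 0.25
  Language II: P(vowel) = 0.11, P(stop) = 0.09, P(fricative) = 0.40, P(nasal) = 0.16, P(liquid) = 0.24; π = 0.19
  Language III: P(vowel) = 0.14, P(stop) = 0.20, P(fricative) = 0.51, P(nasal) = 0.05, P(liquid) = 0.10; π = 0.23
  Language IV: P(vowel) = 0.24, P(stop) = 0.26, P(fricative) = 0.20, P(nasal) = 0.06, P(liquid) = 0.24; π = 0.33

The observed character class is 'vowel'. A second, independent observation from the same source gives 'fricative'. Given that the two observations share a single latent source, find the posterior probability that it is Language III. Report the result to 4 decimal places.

0.3517

Apply Bayes' rule: the posterior for each component is proportional to its prior times its likelihood at x.
Since both observations come from the same component, the likelihood for component k is f_k(x₁)·f_k(x₂).
  f_I = [P(vowel | comp) = 0.27] × [0.09] = 0.0243
  f_II = [P(vowel | comp) = 0.11] × [0.4] = 0.044
  f_III = [P(vowel | comp) = 0.14] × [0.51] = 0.0714
  f_IV = [P(vowel | comp) = 0.24] × [0.2] = 0.048
Multiply by the mixture weights:
  π_I·f_I = 0.25 × 0.0243 = 0.006075
  π_II·f_II = 0.19 × 0.044 = 0.00836
  π_III·f_III = 0.23 × 0.0714 = 0.016422
  π_IV·f_IV = 0.33 × 0.048 = 0.01584
Sum: 0.006075 + 0.00836 + 0.016422 + 0.01584 = 0.046697
Responsibility of Language III: 0.016422 / 0.046697 ≈ 0.3517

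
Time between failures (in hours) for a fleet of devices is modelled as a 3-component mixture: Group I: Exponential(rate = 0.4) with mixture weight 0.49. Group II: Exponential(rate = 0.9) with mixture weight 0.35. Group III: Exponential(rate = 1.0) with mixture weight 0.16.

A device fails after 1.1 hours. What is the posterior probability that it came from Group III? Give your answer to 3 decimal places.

0.180

The responsibility of component k is π_k f_k(x) divided by Σ_j π_j f_j(x).
Exponential densities:
  L_I = 0.4·e^(−0.4·1.1) = 0.4·e^(−0.4400) = 0.257615
  L_II = 0.9·e^(−0.9·1.1) = 0.9·e^(−0.9900) = 0.334419
  L_III = 1.0·e^(−1.0·1.1) = 1.0·e^(−1.1000) = 0.332871
Prior × likelihood for each component:
  π_I·L_I = 0.49 × 0.257615 = 0.126231
  π_II·L_II = 0.35 × 0.334419 = 0.117047
  π_III·L_III = 0.16 × 0.332871 = 0.0532594
Marginal: 0.126231 + 0.117047 + 0.0532594 = 0.296537
P(Group III | data) ≈ 0.180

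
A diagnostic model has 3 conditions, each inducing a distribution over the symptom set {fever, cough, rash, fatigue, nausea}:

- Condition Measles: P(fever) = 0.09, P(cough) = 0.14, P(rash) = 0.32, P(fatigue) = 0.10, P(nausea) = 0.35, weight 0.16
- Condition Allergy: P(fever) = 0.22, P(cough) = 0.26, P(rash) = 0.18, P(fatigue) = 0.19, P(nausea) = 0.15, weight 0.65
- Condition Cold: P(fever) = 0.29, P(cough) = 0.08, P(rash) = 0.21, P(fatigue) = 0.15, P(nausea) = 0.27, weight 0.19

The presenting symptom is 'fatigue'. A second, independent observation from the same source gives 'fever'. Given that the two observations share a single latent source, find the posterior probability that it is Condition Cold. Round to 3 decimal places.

By Bayes' theorem, P(k | x) = w_k f_k(x) / Σ_j w_j f_j(x).
Since both observations come from the same component, the likelihood for component k is f_k(x₁)·f_k(x₂).
  p_Measles = [P(fatigue | comp) = 0.10] × [0.09] = 0.009
  p_Allergy = [P(fatigue | comp) = 0.19] × [0.22] = 0.0418
  p_Cold = [P(fatigue | comp) = 0.15] × [0.29] = 0.0435
Multiply by the mixture weights:
  w_Measles·p_Measles = 0.16 × 0.009 = 0.00144
  w_Allergy·p_Allergy = 0.65 × 0.0418 = 0.02717
  w_Cold·p_Cold = 0.19 × 0.0435 = 0.008265
Marginal: 0.00144 + 0.02717 + 0.008265 = 0.036875
Responsibility of Condition Cold: 0.008265 / 0.036875 ≈ 0.224

0.224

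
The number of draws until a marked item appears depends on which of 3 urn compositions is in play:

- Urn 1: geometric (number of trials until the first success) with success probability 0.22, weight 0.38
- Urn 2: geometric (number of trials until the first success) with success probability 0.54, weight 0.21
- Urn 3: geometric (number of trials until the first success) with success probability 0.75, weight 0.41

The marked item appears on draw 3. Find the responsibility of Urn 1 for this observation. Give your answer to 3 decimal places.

The responsibility of component k is P(Z=k) f_k(x) divided by Σ_j P(Z=j) f_j(x).
Component likelihoods at x = 3:
  f_1 = 0.22·(1−0.22)^2 = 0.22·0.6084 = 0.133848
  f_2 = 0.54·(1−0.54)^2 = 0.54·0.2116 = 0.114264
  f_3 = 0.75·(1−0.75)^2 = 0.75·0.0625 = 0.046875
Multiply by the mixture weights:
  P(Z=1)·f_1 = 0.38 × 0.133848 = 0.0508622
  P(Z=2)·f_2 = 0.21 × 0.114264 = 0.0239954
  P(Z=3)·f_3 = 0.41 × 0.046875 = 0.0192187
Sum: 0.0508622 + 0.0239954 + 0.0192187 = 0.0940764
P(Urn 1 | x) = 0.0508622 / 0.0940764 ≈ 0.541

0.541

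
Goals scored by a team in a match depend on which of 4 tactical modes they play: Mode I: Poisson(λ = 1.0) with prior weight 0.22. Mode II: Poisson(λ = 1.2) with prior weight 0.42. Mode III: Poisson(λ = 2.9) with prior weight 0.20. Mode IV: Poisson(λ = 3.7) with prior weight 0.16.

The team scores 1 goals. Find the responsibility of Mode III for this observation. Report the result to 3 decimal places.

By Bayes' theorem, P(k | x) = π_k f_k(x) / Σ_j π_j f_j(x).
Poisson probabilities:
  f_I = 0.367879
  f_II = 0.361433
  f_III = 0.159567
  f_IV = 0.091477
Prior × likelihood for each component:
  π_I·f_I = 0.22 × 0.367879 = 0.0809335
  π_II·f_II = 0.42 × 0.361433 = 0.151802
  π_III·f_III = 0.20 × 0.159567 = 0.0319135
  π_IV·f_IV = 0.16 × 0.091477 = 0.0146363
Marginal: 0.0809335 + 0.151802 + 0.0319135 + 0.0146363 = 0.279285
Responsibility of Mode III: 0.0319135 / 0.279285 ≈ 0.114

0.114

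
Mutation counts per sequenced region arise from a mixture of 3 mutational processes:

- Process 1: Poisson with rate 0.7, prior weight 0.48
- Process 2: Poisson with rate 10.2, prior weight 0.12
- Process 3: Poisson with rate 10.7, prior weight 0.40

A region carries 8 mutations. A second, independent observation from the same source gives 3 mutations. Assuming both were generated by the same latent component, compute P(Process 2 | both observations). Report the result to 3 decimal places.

Posterior ∝ prior × likelihood, so P(k | x) ∝ P(Z=k) f_k(x); normalise over all components.
Since both observations come from the same component, the likelihood for component k is f_k(x₁)·f_k(x₂).
  p_1 = [e^(−0.7)·0.7^8/8! = 7.09999e-07] × [0.0283881] = 2.01555e-08
  p_2 = [e^(−10.2)·10.2^8/8! = 0.108013] × [0.00657424] = 0.000710105
  p_3 = [e^(−10.7)·10.7^8/8! = 0.0960724] × [0.00460309] = 0.00044223
Unnormalised posteriors:
  P(Z=1)·p_1 = 0.48 × 2.01555e-08 = 9.67466e-09
  P(Z=2)·p_2 = 0.12 × 0.000710105 = 8.52126e-05
  P(Z=3)·p_3 = 0.40 × 0.00044223 = 0.000176892
Denominator: 9.67466e-09 + 8.52126e-05 + 0.000176892 = 0.000262114
So the posterior for Process 2 is 8.52126e-05 / 0.000262114 ≈ 0.325.

0.325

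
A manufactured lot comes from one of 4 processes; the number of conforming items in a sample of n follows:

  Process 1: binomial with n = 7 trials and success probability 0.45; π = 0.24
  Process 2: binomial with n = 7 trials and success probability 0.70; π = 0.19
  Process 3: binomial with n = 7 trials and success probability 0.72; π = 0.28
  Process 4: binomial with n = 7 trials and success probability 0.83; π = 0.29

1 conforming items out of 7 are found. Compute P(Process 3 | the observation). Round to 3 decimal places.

0.030

P(component k | x) = P(Z=k)·f_k(x) / marginal(x), where marginal(x) = Σ_j P(Z=j)·f_j(x).
Binomial probabilities:
  p_1 = 0.087194
  p_2 = 0.0035721
  p_3 = 0.00242873
  p_4 = 0.000140239
Prior × likelihood for each component:
  P(Z=1)·p_1 = 0.24 × 0.087194 = 0.0209266
  P(Z=2)·p_2 = 0.19 × 0.0035721 = 0.000678699
  P(Z=3)·p_3 = 0.28 × 0.00242873 = 0.000680044
  P(Z=4)·p_4 = 0.29 × 0.000140239 = 4.06694e-05
Normaliser: 0.0209266 + 0.000678699 + 0.000680044 + 4.06694e-05 = 0.022326
P(Process 3 | the observation) ≈ 0.030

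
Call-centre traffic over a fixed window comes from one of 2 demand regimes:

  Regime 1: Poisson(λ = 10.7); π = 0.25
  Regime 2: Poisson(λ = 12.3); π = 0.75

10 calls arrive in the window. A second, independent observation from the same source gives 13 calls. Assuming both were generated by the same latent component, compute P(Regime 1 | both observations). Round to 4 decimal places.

Apply Bayes' rule: the posterior for each component is proportional to its prior times its likelihood at x.
Since both observations come from the same component, the likelihood for component k is f_k(x₁)·f_k(x₂).
  L_1 = [0.122215] × [0.0872485] = 0.0106631
  L_2 = [0.0994182] × [0.107811] = 0.0107184
Multiply by the mixture weights:
  π_1·L_1 = 0.25 × 0.0106631 = 0.00266576
  π_2·L_2 = 0.75 × 0.0107184 = 0.0080388
Marginal: 0.00266576 + 0.0080388 = 0.0107046
P(Regime 1 | x) = 0.00266576 / 0.0107046 ≈ 0.2490

0.2490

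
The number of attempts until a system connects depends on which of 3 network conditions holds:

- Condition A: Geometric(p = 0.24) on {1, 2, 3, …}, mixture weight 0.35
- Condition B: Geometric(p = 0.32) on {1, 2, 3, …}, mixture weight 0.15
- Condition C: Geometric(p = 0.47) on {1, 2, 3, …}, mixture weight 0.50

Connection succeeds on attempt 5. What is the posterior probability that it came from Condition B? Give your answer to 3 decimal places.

0.181

Apply Bayes' rule: the posterior for each component is proportional to its prior times its likelihood at x.
Geometric probabilities:
  f_A = 0.0800692
  f_B = 0.0684204
  f_C = 0.0370853
Multiply by the mixture weights:
  π_A·f_A = 0.35 × 0.0800692 = 0.0280242
  π_B·f_B = 0.15 × 0.0684204 = 0.0102631
  π_C·f_C = 0.50 × 0.0370853 = 0.0185426
Marginal: 0.0280242 + 0.0102631 + 0.0185426 = 0.0568299
P(Condition B | the observation) ≈ 0.181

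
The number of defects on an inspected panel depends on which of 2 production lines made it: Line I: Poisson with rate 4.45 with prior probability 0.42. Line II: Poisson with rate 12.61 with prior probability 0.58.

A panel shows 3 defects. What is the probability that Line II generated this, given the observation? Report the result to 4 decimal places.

0.0089

The responsibility of component k is w_k f_k(x) divided by Σ_j w_j f_j(x).
Evaluate each component's likelihood at the observed value:
  f_I = e^(−4.45)·4.45^3/3! = 0.171521
  f_II = e^(−12.61)·12.61^3/3! = 0.00111568
Unnormalised posteriors:
  w_I·f_I = 0.42 × 0.171521 = 0.072039
  w_II·f_II = 0.58 × 0.00111568 = 0.000647096
Marginal: 0.072039 + 0.000647096 = 0.0726861
P(Line II | data) = 0.000647096 / 0.0726861 ≈ 0.0089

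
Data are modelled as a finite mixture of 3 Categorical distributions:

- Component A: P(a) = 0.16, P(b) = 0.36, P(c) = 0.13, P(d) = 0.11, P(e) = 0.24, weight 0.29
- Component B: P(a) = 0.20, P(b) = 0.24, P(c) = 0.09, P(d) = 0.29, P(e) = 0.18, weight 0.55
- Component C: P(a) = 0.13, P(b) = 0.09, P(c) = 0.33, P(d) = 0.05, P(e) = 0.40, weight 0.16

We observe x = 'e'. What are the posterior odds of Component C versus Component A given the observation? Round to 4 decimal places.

0.9195

Posterior odds = (P(Z=i) f_i(x)) / (P(Z=j) f_j(x)); the normalising sum cancels.
Component likelihoods at x = 'e':
  p_A = 0.24
  p_B = 0.18
  p_C = 0.4
Odds = (0.16/0.29) × (0.4/0.24) = 0.551724 × 1.66667 ≈ 0.9195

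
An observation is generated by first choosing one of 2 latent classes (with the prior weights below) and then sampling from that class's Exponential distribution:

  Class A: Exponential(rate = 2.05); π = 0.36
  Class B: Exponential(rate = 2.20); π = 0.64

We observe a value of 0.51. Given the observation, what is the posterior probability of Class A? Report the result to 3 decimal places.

0.361

The responsibility of component k is π_k f_k(x) divided by Σ_j π_j f_j(x).
Component likelihoods at x = 0.51:
  p_A = 0.720608
  p_B = 0.716381
Weight by the priors:
  π_A·p_A = 0.36 × 0.720608 = 0.259419
  π_B·p_B = 0.64 × 0.716381 = 0.458484
Normaliser: 0.259419 + 0.458484 = 0.717903
Responsibility of Class A: 0.259419 / 0.717903 ≈ 0.361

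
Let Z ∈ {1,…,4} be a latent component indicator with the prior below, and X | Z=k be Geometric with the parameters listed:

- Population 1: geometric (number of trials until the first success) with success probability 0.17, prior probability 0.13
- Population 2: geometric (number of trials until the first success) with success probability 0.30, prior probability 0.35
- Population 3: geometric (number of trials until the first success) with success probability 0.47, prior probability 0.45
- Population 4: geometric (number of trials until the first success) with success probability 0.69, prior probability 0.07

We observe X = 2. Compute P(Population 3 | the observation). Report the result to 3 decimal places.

P(component k | x) = π_k·f_k(x) / marginal(x), where marginal(x) = Σ_j π_j·f_j(x).
Component likelihoods at x = 2:
  L_1 = 0.1411
  L_2 = 0.21
  L_3 = 0.2491
  L_4 = 0.2139
Multiply by the mixture weights:
  π_1·L_1 = 0.13 × 0.1411 = 0.018343
  π_2·L_2 = 0.35 × 0.21 = 0.0735
  π_3·L_3 = 0.45 × 0.2491 = 0.112095
  π_4·L_4 = 0.07 × 0.2139 = 0.014973
Denominator: 0.018343 + 0.0735 + 0.112095 + 0.014973 = 0.218911
Responsibility of Population 3: 0.112095 / 0.218911 ≈ 0.512

0.512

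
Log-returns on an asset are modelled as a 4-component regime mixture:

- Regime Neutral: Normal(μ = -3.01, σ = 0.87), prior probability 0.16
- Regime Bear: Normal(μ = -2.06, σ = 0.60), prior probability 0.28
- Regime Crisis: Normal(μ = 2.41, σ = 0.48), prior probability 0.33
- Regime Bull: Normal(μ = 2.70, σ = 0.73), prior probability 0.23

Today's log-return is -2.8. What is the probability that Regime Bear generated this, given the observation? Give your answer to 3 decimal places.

0.550

Posterior ∝ prior × likelihood, so P(k | x) ∝ π_k f_k(x); normalise over all components.
Normal densities:
  f_Neutral = (1/(0.87·√(2π)))·exp(−(-2.8−-3.01)²/(2·0.87²)) = 0.458554·exp(-0.02913) = 0.445388
  f_Bear = (1/(0.60·√(2π)))·exp(−(-2.8−-2.06)²/(2·0.60²)) = 0.664904·exp(-0.76056) = 0.31078
  f_Crisis = (1/(0.48·√(2π)))·exp(−(-2.8−2.41)²/(2·0.48²)) = 0.831130·exp(-58.90647) = 2.17228e-26
  f_Bull = (1/(0.73·√(2π)))·exp(−(-2.8−2.70)²/(2·0.73²)) = 0.546496·exp(-28.38244) = 2.57782e-13
Prior × likelihood for each component:
  π_Neutral·f_Neutral = 0.16 × 0.445388 = 0.0712622
  π_Bear·f_Bear = 0.28 × 0.31078 = 0.0870185
  π_Crisis·f_Crisis = 0.33 × 2.17228e-26 = 7.16851e-27
  π_Bull·f_Bull = 0.23 × 2.57782e-13 = 5.92898e-14
Denominator: 0.0712622 + 0.0870185 + 7.16851e-27 + 5.92898e-14 = 0.158281
So the posterior for Regime Bear is 0.0870185 / 0.158281 ≈ 0.550.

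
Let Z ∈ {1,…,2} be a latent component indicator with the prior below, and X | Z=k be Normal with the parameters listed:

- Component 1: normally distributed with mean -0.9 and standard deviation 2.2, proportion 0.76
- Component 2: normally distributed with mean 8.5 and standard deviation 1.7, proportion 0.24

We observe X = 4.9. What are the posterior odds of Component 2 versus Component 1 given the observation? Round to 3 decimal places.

1.402

Since P(k|x) ∝ w_k f_k(x), the posterior odds are w_i f_i(x) / (w_j f_j(x)).
Component likelihoods at x = 4.9:
  p_1 = (1/(2.2·√(2π)))·exp(−(4.9−-0.9)²/(2·2.2²)) = 0.181337·exp(-3.47521) = 0.00561338
  p_2 = (1/(1.7·√(2π)))·exp(−(4.9−8.5)²/(2·1.7²)) = 0.234672·exp(-2.24221) = 0.0249276
Odds = (0.24/0.76) × (0.0249276/0.00561338) = 0.315789 × 4.44074 ≈ 1.402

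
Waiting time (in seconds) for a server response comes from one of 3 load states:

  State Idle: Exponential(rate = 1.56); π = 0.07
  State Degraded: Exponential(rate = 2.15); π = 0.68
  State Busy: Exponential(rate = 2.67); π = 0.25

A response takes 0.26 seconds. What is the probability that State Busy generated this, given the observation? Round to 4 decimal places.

0.2684

Posterior ∝ prior × likelihood, so P(k | x) ∝ w_k f_k(x); normalise over all components.
Exponential densities:
  f_Idle = 1.03986
  f_Degraded = 1.22933
  f_Busy = 1.3336
Unnormalised posteriors:
  w_Idle·f_Idle = 0.07 × 1.03986 = 0.0727902
  w_Degraded·f_Degraded = 0.68 × 1.22933 = 0.835943
  w_Busy·f_Busy = 0.25 × 1.3336 = 0.333399
Denominator: 0.0727902 + 0.835943 + 0.333399 = 1.24213
P(State Busy | the observation) ≈ 0.2684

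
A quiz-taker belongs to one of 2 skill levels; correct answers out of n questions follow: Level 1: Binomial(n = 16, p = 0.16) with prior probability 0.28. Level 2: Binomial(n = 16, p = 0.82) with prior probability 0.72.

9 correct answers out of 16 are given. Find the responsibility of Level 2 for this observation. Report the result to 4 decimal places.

0.9924

P(component k | x) = π_k·f_k(x) / marginal(x), where marginal(x) = Σ_j π_j·f_j(x).
Binomial probabilities:
  f_1 = 0.000231986
  f_2 = 0.0117397
Multiply by the mixture weights:
  π_1·f_1 = 0.28 × 0.000231986 = 6.49559e-05
  π_2·f_2 = 0.72 × 0.0117397 = 0.00845261
Sum: 6.49559e-05 + 0.00845261 = 0.00851756
P(Level 2 | data) ≈ 0.9924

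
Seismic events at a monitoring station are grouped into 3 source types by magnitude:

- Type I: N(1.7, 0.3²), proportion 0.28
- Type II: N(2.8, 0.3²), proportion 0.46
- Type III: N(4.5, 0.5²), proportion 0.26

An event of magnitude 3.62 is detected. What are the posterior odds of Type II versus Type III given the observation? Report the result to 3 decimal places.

0.331

Posterior odds = (π_i f_i(x)) / (π_j f_j(x)); the normalising sum cancels.
Evaluate each component's likelihood at the observed value:
  f_I = (1/(0.3·√(2π)))·exp(−(3.62−1.7)²/(2·0.3²)) = 1.329808·exp(-20.48000) = 1.69605e-09
  f_II = (1/(0.3·√(2π)))·exp(−(3.62−2.8)²/(2·0.3²)) = 1.329808·exp(-3.73556) = 0.0317291
  f_III = (1/(0.5·√(2π)))·exp(−(3.62−4.5)²/(2·0.5²)) = 0.797885·exp(-1.54880) = 0.169553
Odds = (0.46/0.26) × (0.0317291/0.169553) = 1.76923 × 0.187134 ≈ 0.331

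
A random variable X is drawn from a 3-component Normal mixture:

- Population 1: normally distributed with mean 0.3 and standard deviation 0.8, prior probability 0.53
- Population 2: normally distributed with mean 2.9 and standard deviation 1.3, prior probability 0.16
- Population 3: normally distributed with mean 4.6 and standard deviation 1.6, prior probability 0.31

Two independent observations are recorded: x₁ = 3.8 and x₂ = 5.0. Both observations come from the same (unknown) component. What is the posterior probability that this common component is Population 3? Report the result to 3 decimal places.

0.837

P(component k | x) = P(Z=k)·f_k(x) / marginal(x), where marginal(x) = Σ_j P(Z=j)·f_j(x).
Since both observations come from the same component, the likelihood for component k is f_k(x₁)·f_k(x₂).
  f_1 = [3.47925e-05] × [1.59532e-08] = 5.55052e-13
  f_2 = [0.241485] × [0.0832392] = 0.020101
  f_3 = [0.220041] × [0.241668] = 0.0531767
Unnormalised posteriors:
  P(Z=1)·f_1 = 0.53 × 5.55052e-13 = 2.94177e-13
  P(Z=2)·f_2 = 0.16 × 0.020101 = 0.00321616
  P(Z=3)·f_3 = 0.31 × 0.0531767 = 0.0164848
Marginal: 2.94177e-13 + 0.00321616 + 0.0164848 = 0.019701
So the posterior for Population 3 is 0.0164848 / 0.019701 ≈ 0.837.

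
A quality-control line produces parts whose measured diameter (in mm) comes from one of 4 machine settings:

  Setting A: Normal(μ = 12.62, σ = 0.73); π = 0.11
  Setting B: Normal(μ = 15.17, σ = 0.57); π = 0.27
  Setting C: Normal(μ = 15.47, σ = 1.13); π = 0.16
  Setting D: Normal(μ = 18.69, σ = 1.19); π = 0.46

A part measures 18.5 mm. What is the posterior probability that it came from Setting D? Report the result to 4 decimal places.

The responsibility of component k is π_k f_k(x) divided by Σ_j π_j f_j(x).
Component likelihoods at x = 18.5 mm:
  L_A = (1/(0.73·√(2π)))·exp(−(18.5−12.62)²/(2·0.73²)) = 0.546496·exp(-32.43986) = 4.45796e-15
  L_B = (1/(0.57·√(2π)))·exp(−(18.5−15.17)²/(2·0.57²)) = 0.699899·exp(-17.06510) = 2.71492e-08
  L_C = (1/(1.13·√(2π)))·exp(−(18.5−15.47)²/(2·1.13²)) = 0.353046·exp(-3.59500) = 0.00969493
  L_D = (1/(1.19·√(2π)))·exp(−(18.5−18.69)²/(2·1.19²)) = 0.335246·exp(-0.01275) = 0.331
Prior × likelihood for each component:
  π_A·L_A = 0.11 × 4.45796e-15 = 4.90376e-16
  π_B·L_B = 0.27 × 2.71492e-08 = 7.3303e-09
  π_C·L_C = 0.16 × 0.00969493 = 0.00155119
  π_D·L_D = 0.46 × 0.331 = 0.15226
Marginal: 4.90376e-16 + 7.3303e-09 + 0.00155119 + 0.15226 = 0.153811
P(Setting D | 18.5 mm) ≈ 0.9899

0.9899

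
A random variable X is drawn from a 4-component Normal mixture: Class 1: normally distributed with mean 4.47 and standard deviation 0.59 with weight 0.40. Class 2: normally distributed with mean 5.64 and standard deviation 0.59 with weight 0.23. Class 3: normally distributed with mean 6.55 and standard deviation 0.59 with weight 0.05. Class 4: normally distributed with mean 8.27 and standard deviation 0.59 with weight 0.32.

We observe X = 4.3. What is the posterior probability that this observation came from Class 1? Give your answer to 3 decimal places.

By Bayes' theorem, P(k | x) = π_k f_k(x) / Σ_j π_j f_j(x).
Component likelihoods at x = 4.3:
  p_1 = 0.648679
  p_2 = 0.0512802
  p_3 = 0.000469932
  p_4 = 9.96087e-11
Unnormalised posteriors:
  π_1·p_1 = 0.40 × 0.648679 = 0.259472
  π_2·p_2 = 0.23 × 0.0512802 = 0.0117945
  π_3·p_3 = 0.05 × 0.000469932 = 2.34966e-05
  π_4·p_4 = 0.32 × 9.96087e-11 = 3.18748e-11
Normaliser: 0.259472 + 0.0117945 + 2.34966e-05 + 3.18748e-11 = 0.27129
P(Class 1 | 4.3) = 0.259472 / 0.27129 ≈ 0.956

0.956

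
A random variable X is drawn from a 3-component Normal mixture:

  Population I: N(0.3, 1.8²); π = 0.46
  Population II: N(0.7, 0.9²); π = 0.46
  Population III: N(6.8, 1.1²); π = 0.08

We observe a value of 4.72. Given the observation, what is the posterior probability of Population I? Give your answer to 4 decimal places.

0.5069

By Bayes' theorem, P(k | x) = w_k f_k(x) / Σ_j w_j f_j(x).
Evaluate each component's likelihood at the observed value:
  p_I = (1/(1.8·√(2π)))·exp(−(4.72−0.3)²/(2·1.8²)) = 0.221635·exp(-3.01488) = 0.0108716
  p_II = (1/(0.9·√(2π)))·exp(−(4.72−0.7)²/(2·0.9²)) = 0.443269·exp(-9.97556) = 2.06224e-05
  p_III = (1/(1.1·√(2π)))·exp(−(4.72−6.8)²/(2·1.1²)) = 0.362675·exp(-1.78777) = 0.0606875
Prior × likelihood for each component:
  w_I·p_I = 0.46 × 0.0108716 = 0.00500093
  w_II·p_II = 0.46 × 2.06224e-05 = 9.4863e-06
  w_III·p_III = 0.08 × 0.0606875 = 0.004855
Sum: 0.00500093 + 9.4863e-06 + 0.004855 = 0.00986542
Responsibility of Population I: 0.00500093 / 0.00986542 ≈ 0.5069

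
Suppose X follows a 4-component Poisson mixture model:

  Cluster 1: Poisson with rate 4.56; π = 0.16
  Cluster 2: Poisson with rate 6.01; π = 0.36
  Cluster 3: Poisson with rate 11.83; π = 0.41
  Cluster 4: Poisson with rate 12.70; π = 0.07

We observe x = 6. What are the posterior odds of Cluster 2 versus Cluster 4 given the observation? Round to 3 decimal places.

46.458

Only the two components matter; the odds are (P(Z=i) f_i(x)) / (P(Z=j) f_j(x)).
Component likelihoods at x = 6:
  p_1 = 0.130639
  p_2 = 0.160622
  p_3 = 0.027725
  p_4 = 0.0177807
Odds = (0.36/0.07) × (0.160622/0.0177807) = 5.14286 × 9.03347 ≈ 46.458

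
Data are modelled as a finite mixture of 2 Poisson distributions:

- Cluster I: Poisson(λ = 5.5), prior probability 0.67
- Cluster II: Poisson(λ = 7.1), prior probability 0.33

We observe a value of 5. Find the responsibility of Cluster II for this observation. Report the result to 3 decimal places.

Apply Bayes' rule: the posterior for each component is proportional to its prior times its likelihood at x.
Evaluate each component's likelihood at the observed value:
  f_I = 0.171401
  f_II = 0.124057
Multiply by the mixture weights:
  P(Z=I)·f_I = 0.67 × 0.171401 = 0.114838
  P(Z=II)·f_II = 0.33 × 0.124057 = 0.0409387
Denominator: 0.114838 + 0.0409387 = 0.155777
Responsibility of Cluster II: 0.0409387 / 0.155777 ≈ 0.263

0.263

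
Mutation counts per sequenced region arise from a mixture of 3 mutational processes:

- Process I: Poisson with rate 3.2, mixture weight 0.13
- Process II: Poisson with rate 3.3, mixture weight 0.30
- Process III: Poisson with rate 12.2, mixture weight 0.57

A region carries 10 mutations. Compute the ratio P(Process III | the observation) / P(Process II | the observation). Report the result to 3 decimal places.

123.592

Posterior odds = (π_i f_i(x)) / (π_j f_j(x)); the normalising sum cancels.
Component likelihoods at x = 10 mutations:
  f_I = e^(−3.2)·3.2^10/10! = 0.00126472
  f_II = e^(−3.3)·3.3^10/10! = 0.0015567
  f_III = e^(−12.2)·12.2^10/10! = 0.101261
Posterior odds = (π_III·f_III) / (π_II·f_II) = (0.57·0.101261) / (0.30·0.0015567) = 0.0577188 / 0.00046701 ≈ 123.592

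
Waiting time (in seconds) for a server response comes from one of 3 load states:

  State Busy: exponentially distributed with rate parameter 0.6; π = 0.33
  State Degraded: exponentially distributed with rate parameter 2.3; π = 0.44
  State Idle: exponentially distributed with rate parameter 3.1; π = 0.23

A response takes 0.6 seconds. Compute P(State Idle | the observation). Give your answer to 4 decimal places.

0.2203

The responsibility of component k is P(Z=k) f_k(x) divided by Σ_j P(Z=j) f_j(x).
Exponential densities:
  L_Busy = 0.418606
  L_Degraded = 0.578631
  L_Idle = 0.482585
Multiply by the mixture weights:
  P(Z=Busy)·L_Busy = 0.33 × 0.418606 = 0.13814
  P(Z=Degraded)·L_Degraded = 0.44 × 0.578631 = 0.254597
  P(Z=Idle)·L_Idle = 0.23 × 0.482585 = 0.110995
Denominator: 0.13814 + 0.254597 + 0.110995 = 0.503732
P(State Idle | 0.6 seconds) = 0.110995 / 0.503732 ≈ 0.2203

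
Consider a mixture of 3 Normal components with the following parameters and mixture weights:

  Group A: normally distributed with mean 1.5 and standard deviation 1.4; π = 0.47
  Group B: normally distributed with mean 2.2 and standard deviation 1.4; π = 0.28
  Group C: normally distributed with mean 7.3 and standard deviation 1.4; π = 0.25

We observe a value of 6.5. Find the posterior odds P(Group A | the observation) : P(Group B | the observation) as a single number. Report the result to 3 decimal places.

Posterior odds = (π_i f_i(x)) / (π_j f_j(x)); the normalising sum cancels.
Normal densities:
  p_A = 0.000484225
  p_B = 0.00254851
  p_C = 0.242034
Posterior odds = (π_A·p_A) / (π_B·p_B) = (0.47·0.000484225) / (0.28·0.00254851) = 0.000227586 / 0.000713582 ≈ 0.319

0.319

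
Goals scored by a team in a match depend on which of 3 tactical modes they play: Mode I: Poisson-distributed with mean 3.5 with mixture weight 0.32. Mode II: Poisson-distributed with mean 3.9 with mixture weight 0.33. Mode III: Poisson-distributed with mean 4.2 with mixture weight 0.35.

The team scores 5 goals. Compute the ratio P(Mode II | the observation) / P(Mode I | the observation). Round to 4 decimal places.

1.1875

Since P(k|x) ∝ π_k f_k(x), the posterior odds are π_i f_i(x) / (π_j f_j(x)).
Poisson probabilities:
  L_I = e^(−3.5)·3.5^5/5! = 0.132169
  L_II = e^(−3.9)·3.9^5/5! = 0.152193
  L_III = e^(−4.2)·4.2^5/5! = 0.163316
Posterior odds = (π_II·L_II) / (π_I·L_I) = (0.33·0.152193) / (0.32·0.132169) = 0.0502235 / 0.042294 ≈ 1.1875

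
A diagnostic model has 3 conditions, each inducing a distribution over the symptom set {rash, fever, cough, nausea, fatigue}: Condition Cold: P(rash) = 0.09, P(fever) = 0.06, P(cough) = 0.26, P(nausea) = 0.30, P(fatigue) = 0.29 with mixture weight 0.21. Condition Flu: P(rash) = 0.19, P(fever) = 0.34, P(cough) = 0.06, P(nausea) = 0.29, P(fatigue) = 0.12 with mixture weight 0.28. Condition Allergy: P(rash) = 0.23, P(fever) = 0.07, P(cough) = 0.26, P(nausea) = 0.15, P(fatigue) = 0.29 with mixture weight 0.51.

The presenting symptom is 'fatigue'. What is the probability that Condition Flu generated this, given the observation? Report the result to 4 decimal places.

0.1386

Posterior ∝ prior × likelihood, so P(k | x) ∝ w_k f_k(x); normalise over all components.
Component likelihoods at x = 'fatigue':
  p_Cold = P(fatigue | comp) = 0.29
  p_Flu = P(fatigue | comp) = 0.12
  p_Allergy = P(fatigue | comp) = 0.29
Multiply by the mixture weights:
  w_Cold·p_Cold = 0.21 × 0.29 = 0.0609
  w_Flu·p_Flu = 0.28 × 0.12 = 0.0336
  w_Allergy·p_Allergy = 0.51 × 0.29 = 0.1479
Normaliser: 0.0609 + 0.0336 + 0.1479 = 0.2424
P(Condition Flu | x) ≈ 0.1386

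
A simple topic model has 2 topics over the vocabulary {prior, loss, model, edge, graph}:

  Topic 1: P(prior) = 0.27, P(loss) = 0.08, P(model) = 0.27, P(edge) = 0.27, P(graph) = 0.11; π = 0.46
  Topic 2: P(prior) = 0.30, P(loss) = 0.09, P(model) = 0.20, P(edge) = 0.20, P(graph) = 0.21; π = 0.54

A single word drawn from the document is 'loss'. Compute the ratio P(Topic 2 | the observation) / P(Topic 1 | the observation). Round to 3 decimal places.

1.321

The posterior odds equal the prior odds times the likelihood ratio: (π_i/π_j)·(f_i(x)/f_j(x)).
Evaluate each component's likelihood at the observed value:
  L_1 = 0.08
  L_2 = 0.09
Odds = (0.54/0.46) × (0.09/0.08) = 1.17391 × 1.125 ≈ 1.321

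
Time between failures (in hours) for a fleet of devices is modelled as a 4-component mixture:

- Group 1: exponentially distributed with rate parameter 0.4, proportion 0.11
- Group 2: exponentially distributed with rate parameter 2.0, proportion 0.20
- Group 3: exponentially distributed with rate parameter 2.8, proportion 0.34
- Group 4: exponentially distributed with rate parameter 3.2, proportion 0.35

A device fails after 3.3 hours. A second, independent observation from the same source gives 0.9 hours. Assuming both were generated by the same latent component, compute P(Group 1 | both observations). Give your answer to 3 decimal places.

The responsibility of component k is π_k f_k(x) divided by Σ_j π_j f_j(x).
Since both observations come from the same component, the likelihood for component k is f_k(x₁)·f_k(x₂).
  f_1 = [0.106854] × [0.279071] = 0.0298198
  f_2 = [0.00272074] × [0.330598] = 0.000899469
  f_3 = [0.000271817] × [0.225287] = 6.12369e-05
  f_4 = [8.29851e-05] × [0.179631] = 1.49067e-05
Prior × likelihood for each component:
  π_1·f_1 = 0.11 × 0.0298198 = 0.00328018
  π_2·f_2 = 0.20 × 0.000899469 = 0.000179894
  π_3·f_3 = 0.34 × 6.12369e-05 = 2.08205e-05
  π_4·f_4 = 0.35 × 1.49067e-05 = 5.21735e-06
Sum: 0.00328018 + 0.000179894 + 2.08205e-05 + 5.21735e-06 = 0.00348611
So the posterior for Group 1 is 0.00328018 / 0.00348611 ≈ 0.941.

0.941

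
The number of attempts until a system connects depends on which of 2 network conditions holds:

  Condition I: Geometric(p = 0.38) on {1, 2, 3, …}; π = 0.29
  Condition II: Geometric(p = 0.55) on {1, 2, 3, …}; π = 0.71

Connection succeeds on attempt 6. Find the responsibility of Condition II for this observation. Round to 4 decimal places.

By Bayes' theorem, P(k | x) = P(Z=k) f_k(x) / Σ_j P(Z=j) f_j(x).
Evaluate each component's likelihood at the observed value:
  f_I = 0.38·(1−0.38)^5 = 0.38·0.0916133 = 0.034813
  f_II = 0.55·(1−0.55)^5 = 0.55·0.0184528 = 0.010149
Prior × likelihood for each component:
  P(Z=I)·f_I = 0.29 × 0.034813 = 0.0100958
  P(Z=II)·f_II = 0.71 × 0.010149 = 0.00720582
Normaliser: 0.0100958 + 0.00720582 = 0.0173016
P(Condition II | the observation) = 0.00720582 / 0.0173016 ≈ 0.4165

0.4165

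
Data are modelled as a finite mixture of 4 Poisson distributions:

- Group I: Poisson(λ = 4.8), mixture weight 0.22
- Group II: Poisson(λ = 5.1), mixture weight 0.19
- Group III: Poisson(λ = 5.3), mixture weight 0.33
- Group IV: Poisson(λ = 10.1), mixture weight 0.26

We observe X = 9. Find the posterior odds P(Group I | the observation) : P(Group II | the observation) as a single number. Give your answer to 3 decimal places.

Since P(k|x) ∝ π_k f_k(x), the posterior odds are π_i f_i(x) / (π_j f_j(x)).
Component likelihoods at x = 9:
  p_I = 0.0306757
  p_II = 0.0392163
  p_III = 0.0453899
  p_IV = 0.12381
Odds = (0.22/0.19) × (0.0306757/0.0392163) = 1.15789 × 0.782218 ≈ 0.906

0.906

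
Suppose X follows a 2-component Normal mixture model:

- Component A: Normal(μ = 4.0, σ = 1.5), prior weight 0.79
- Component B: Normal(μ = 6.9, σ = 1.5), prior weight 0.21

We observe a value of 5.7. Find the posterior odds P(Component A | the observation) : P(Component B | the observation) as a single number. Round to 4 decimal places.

2.7256

Since P(k|x) ∝ P(Z=k) f_k(x), the posterior odds are P(Z=i) f_i(x) / (P(Z=j) f_j(x)).
Component likelihoods at x = 5.7:
  f_A = 0.139928
  f_B = 0.193128
0.110543 / 0.0405568 ≈ 2.7256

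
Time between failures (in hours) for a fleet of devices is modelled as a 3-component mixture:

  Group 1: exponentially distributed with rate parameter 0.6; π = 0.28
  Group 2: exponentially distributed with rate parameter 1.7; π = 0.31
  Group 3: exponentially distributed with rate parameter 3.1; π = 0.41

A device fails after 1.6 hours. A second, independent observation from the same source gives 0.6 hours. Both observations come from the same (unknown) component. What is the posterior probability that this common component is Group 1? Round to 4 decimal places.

0.5128

By Bayes' theorem, P(k | x) = P(Z=k) f_k(x) / Σ_j P(Z=j) f_j(x).
Since both observations come from the same component, the likelihood for component k is f_k(x₁)·f_k(x₂).
  f_1 = [0.6·e^(−0.6·1.6) = 0.6·e^(−0.9600) = 0.229736] × [0.418606] = 0.0961687
  f_2 = [1.7·e^(−1.7·1.6) = 1.7·e^(−2.7200) = 0.111987] × [0.613011] = 0.0686494
  f_3 = [3.1·e^(−3.1·1.6) = 3.1·e^(−4.9600) = 0.0217401] × [0.482585] = 0.0104914
Weight by the priors:
  P(Z=1)·f_1 = 0.28 × 0.0961687 = 0.0269272
  P(Z=2)·f_2 = 0.31 × 0.0686494 = 0.0212813
  P(Z=3)·f_3 = 0.41 × 0.0104914 = 0.00430149
Sum: 0.0269272 + 0.0212813 + 0.00430149 = 0.05251
So the posterior for Group 1 is 0.0269272 / 0.05251 ≈ 0.5128.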